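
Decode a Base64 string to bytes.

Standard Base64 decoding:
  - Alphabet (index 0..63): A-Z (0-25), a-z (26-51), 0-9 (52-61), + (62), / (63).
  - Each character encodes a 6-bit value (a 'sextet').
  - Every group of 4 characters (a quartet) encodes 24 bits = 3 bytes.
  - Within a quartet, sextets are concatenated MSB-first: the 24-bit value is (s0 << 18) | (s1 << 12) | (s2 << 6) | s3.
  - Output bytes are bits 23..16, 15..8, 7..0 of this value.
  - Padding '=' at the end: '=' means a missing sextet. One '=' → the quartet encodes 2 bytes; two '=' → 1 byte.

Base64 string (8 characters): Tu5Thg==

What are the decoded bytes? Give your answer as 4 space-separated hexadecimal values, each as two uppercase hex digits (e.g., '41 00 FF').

After char 0 ('T'=19): chars_in_quartet=1 acc=0x13 bytes_emitted=0
After char 1 ('u'=46): chars_in_quartet=2 acc=0x4EE bytes_emitted=0
After char 2 ('5'=57): chars_in_quartet=3 acc=0x13BB9 bytes_emitted=0
After char 3 ('T'=19): chars_in_quartet=4 acc=0x4EEE53 -> emit 4E EE 53, reset; bytes_emitted=3
After char 4 ('h'=33): chars_in_quartet=1 acc=0x21 bytes_emitted=3
After char 5 ('g'=32): chars_in_quartet=2 acc=0x860 bytes_emitted=3
Padding '==': partial quartet acc=0x860 -> emit 86; bytes_emitted=4

Answer: 4E EE 53 86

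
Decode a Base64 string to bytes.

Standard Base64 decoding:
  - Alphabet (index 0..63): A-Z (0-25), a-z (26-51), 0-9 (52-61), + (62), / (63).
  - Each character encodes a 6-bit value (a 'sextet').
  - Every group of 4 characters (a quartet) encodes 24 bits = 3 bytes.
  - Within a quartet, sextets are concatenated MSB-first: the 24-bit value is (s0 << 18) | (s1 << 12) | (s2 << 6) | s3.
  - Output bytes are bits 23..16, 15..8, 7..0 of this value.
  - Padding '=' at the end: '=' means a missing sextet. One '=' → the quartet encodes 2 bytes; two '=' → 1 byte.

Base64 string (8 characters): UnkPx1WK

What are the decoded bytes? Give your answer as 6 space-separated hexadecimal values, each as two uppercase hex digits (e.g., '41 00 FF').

Answer: 52 79 0F C7 55 8A

Derivation:
After char 0 ('U'=20): chars_in_quartet=1 acc=0x14 bytes_emitted=0
After char 1 ('n'=39): chars_in_quartet=2 acc=0x527 bytes_emitted=0
After char 2 ('k'=36): chars_in_quartet=3 acc=0x149E4 bytes_emitted=0
After char 3 ('P'=15): chars_in_quartet=4 acc=0x52790F -> emit 52 79 0F, reset; bytes_emitted=3
After char 4 ('x'=49): chars_in_quartet=1 acc=0x31 bytes_emitted=3
After char 5 ('1'=53): chars_in_quartet=2 acc=0xC75 bytes_emitted=3
After char 6 ('W'=22): chars_in_quartet=3 acc=0x31D56 bytes_emitted=3
After char 7 ('K'=10): chars_in_quartet=4 acc=0xC7558A -> emit C7 55 8A, reset; bytes_emitted=6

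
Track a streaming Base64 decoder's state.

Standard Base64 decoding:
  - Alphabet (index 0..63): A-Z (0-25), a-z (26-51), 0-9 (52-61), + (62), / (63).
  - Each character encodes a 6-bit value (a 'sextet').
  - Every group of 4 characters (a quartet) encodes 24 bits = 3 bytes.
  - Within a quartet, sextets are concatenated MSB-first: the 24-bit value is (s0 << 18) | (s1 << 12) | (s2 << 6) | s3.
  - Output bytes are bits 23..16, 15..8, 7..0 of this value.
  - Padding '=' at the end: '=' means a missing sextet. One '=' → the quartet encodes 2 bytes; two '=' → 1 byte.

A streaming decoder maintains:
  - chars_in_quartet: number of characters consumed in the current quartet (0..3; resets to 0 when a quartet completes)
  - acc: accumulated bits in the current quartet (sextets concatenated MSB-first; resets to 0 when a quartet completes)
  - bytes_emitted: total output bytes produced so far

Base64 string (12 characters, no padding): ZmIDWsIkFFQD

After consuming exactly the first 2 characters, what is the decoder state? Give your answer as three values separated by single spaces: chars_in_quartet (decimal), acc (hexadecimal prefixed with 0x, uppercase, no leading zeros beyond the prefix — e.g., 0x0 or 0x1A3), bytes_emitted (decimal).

After char 0 ('Z'=25): chars_in_quartet=1 acc=0x19 bytes_emitted=0
After char 1 ('m'=38): chars_in_quartet=2 acc=0x666 bytes_emitted=0

Answer: 2 0x666 0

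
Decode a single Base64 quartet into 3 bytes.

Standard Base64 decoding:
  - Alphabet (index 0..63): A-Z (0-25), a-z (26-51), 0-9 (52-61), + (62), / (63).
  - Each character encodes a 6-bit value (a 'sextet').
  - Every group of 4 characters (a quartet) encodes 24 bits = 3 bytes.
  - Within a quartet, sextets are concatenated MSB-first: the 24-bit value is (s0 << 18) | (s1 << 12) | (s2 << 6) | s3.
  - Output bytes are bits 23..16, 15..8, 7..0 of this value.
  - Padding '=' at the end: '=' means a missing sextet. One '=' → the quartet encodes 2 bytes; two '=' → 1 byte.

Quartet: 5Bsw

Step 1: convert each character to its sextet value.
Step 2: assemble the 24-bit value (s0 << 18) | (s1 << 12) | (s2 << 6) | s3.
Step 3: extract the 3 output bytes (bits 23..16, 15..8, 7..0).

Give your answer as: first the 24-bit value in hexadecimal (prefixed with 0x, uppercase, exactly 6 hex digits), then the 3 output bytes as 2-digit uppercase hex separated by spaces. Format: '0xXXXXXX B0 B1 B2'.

Sextets: 5=57, B=1, s=44, w=48
24-bit: (57<<18) | (1<<12) | (44<<6) | 48
      = 0xE40000 | 0x001000 | 0x000B00 | 0x000030
      = 0xE41B30
Bytes: (v>>16)&0xFF=E4, (v>>8)&0xFF=1B, v&0xFF=30

Answer: 0xE41B30 E4 1B 30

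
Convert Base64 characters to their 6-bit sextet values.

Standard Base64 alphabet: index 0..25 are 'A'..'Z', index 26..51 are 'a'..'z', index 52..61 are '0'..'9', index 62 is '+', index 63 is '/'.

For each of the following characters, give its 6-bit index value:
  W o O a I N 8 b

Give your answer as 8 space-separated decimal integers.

'W': A..Z range, ord('W') − ord('A') = 22
'o': a..z range, 26 + ord('o') − ord('a') = 40
'O': A..Z range, ord('O') − ord('A') = 14
'a': a..z range, 26 + ord('a') − ord('a') = 26
'I': A..Z range, ord('I') − ord('A') = 8
'N': A..Z range, ord('N') − ord('A') = 13
'8': 0..9 range, 52 + ord('8') − ord('0') = 60
'b': a..z range, 26 + ord('b') − ord('a') = 27

Answer: 22 40 14 26 8 13 60 27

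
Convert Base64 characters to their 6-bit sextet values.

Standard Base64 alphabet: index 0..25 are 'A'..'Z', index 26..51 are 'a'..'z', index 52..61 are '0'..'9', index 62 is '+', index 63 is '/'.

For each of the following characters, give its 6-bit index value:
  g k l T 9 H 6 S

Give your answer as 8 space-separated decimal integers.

'g': a..z range, 26 + ord('g') − ord('a') = 32
'k': a..z range, 26 + ord('k') − ord('a') = 36
'l': a..z range, 26 + ord('l') − ord('a') = 37
'T': A..Z range, ord('T') − ord('A') = 19
'9': 0..9 range, 52 + ord('9') − ord('0') = 61
'H': A..Z range, ord('H') − ord('A') = 7
'6': 0..9 range, 52 + ord('6') − ord('0') = 58
'S': A..Z range, ord('S') − ord('A') = 18

Answer: 32 36 37 19 61 7 58 18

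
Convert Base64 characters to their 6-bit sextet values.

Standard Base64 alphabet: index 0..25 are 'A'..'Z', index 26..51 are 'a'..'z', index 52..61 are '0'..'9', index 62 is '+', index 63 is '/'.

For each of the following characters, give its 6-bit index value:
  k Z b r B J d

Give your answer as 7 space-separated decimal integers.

Answer: 36 25 27 43 1 9 29

Derivation:
'k': a..z range, 26 + ord('k') − ord('a') = 36
'Z': A..Z range, ord('Z') − ord('A') = 25
'b': a..z range, 26 + ord('b') − ord('a') = 27
'r': a..z range, 26 + ord('r') − ord('a') = 43
'B': A..Z range, ord('B') − ord('A') = 1
'J': A..Z range, ord('J') − ord('A') = 9
'd': a..z range, 26 + ord('d') − ord('a') = 29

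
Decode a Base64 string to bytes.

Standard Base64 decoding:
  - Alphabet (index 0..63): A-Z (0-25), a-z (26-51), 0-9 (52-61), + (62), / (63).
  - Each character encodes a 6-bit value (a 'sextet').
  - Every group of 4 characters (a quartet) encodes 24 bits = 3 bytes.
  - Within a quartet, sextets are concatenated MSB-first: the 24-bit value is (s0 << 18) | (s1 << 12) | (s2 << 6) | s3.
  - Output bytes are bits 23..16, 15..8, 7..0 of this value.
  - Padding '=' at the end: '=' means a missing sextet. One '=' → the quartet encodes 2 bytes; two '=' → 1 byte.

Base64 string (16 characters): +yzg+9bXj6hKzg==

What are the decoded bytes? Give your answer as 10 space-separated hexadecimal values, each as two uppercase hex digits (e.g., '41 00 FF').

After char 0 ('+'=62): chars_in_quartet=1 acc=0x3E bytes_emitted=0
After char 1 ('y'=50): chars_in_quartet=2 acc=0xFB2 bytes_emitted=0
After char 2 ('z'=51): chars_in_quartet=3 acc=0x3ECB3 bytes_emitted=0
After char 3 ('g'=32): chars_in_quartet=4 acc=0xFB2CE0 -> emit FB 2C E0, reset; bytes_emitted=3
After char 4 ('+'=62): chars_in_quartet=1 acc=0x3E bytes_emitted=3
After char 5 ('9'=61): chars_in_quartet=2 acc=0xFBD bytes_emitted=3
After char 6 ('b'=27): chars_in_quartet=3 acc=0x3EF5B bytes_emitted=3
After char 7 ('X'=23): chars_in_quartet=4 acc=0xFBD6D7 -> emit FB D6 D7, reset; bytes_emitted=6
After char 8 ('j'=35): chars_in_quartet=1 acc=0x23 bytes_emitted=6
After char 9 ('6'=58): chars_in_quartet=2 acc=0x8FA bytes_emitted=6
After char 10 ('h'=33): chars_in_quartet=3 acc=0x23EA1 bytes_emitted=6
After char 11 ('K'=10): chars_in_quartet=4 acc=0x8FA84A -> emit 8F A8 4A, reset; bytes_emitted=9
After char 12 ('z'=51): chars_in_quartet=1 acc=0x33 bytes_emitted=9
After char 13 ('g'=32): chars_in_quartet=2 acc=0xCE0 bytes_emitted=9
Padding '==': partial quartet acc=0xCE0 -> emit CE; bytes_emitted=10

Answer: FB 2C E0 FB D6 D7 8F A8 4A CE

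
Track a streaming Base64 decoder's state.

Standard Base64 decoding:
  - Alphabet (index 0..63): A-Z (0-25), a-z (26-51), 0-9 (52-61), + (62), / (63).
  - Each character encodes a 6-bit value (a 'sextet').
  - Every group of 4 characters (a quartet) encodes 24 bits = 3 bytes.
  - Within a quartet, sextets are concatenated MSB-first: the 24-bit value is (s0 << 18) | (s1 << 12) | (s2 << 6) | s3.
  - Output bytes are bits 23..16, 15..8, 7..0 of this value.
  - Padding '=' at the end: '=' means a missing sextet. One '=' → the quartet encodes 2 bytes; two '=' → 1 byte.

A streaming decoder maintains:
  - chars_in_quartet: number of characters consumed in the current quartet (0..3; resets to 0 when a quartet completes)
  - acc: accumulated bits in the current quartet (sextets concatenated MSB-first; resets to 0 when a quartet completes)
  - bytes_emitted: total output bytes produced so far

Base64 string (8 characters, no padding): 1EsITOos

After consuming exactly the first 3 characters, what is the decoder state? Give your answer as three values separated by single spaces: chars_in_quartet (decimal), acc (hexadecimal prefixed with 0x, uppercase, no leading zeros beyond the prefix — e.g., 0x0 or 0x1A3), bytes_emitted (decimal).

After char 0 ('1'=53): chars_in_quartet=1 acc=0x35 bytes_emitted=0
After char 1 ('E'=4): chars_in_quartet=2 acc=0xD44 bytes_emitted=0
After char 2 ('s'=44): chars_in_quartet=3 acc=0x3512C bytes_emitted=0

Answer: 3 0x3512C 0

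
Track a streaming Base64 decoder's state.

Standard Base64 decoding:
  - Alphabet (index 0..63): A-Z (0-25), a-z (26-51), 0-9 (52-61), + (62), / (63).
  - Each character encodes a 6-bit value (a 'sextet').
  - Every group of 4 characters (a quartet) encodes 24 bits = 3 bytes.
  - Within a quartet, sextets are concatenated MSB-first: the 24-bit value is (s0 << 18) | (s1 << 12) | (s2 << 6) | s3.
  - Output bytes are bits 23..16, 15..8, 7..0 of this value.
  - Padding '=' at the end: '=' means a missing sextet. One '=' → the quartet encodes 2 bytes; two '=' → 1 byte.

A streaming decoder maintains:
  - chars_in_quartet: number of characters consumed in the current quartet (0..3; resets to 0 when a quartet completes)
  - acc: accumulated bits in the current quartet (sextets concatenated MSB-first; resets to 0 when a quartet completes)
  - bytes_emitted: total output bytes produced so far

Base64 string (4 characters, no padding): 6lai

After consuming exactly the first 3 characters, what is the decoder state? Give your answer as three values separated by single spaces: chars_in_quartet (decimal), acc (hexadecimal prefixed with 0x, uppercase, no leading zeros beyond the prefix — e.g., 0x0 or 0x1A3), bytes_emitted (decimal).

After char 0 ('6'=58): chars_in_quartet=1 acc=0x3A bytes_emitted=0
After char 1 ('l'=37): chars_in_quartet=2 acc=0xEA5 bytes_emitted=0
After char 2 ('a'=26): chars_in_quartet=3 acc=0x3A95A bytes_emitted=0

Answer: 3 0x3A95A 0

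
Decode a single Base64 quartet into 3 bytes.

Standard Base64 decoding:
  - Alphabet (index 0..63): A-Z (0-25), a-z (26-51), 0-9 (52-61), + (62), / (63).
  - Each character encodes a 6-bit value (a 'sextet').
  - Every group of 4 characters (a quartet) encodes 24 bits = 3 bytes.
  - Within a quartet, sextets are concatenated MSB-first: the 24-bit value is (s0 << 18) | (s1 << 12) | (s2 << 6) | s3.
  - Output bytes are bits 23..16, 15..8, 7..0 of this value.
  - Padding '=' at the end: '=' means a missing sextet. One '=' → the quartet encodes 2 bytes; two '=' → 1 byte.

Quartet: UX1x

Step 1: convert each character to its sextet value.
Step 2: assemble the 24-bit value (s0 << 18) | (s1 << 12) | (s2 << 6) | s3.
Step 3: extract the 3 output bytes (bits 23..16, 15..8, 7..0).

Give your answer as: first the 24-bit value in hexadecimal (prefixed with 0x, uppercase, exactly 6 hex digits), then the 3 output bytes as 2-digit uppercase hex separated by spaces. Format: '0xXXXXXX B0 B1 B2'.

Answer: 0x517D71 51 7D 71

Derivation:
Sextets: U=20, X=23, 1=53, x=49
24-bit: (20<<18) | (23<<12) | (53<<6) | 49
      = 0x500000 | 0x017000 | 0x000D40 | 0x000031
      = 0x517D71
Bytes: (v>>16)&0xFF=51, (v>>8)&0xFF=7D, v&0xFF=71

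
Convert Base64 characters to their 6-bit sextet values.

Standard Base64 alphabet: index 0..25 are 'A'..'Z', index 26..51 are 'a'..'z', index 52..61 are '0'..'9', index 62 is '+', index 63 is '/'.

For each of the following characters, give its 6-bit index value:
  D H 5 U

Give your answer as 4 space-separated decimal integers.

Answer: 3 7 57 20

Derivation:
'D': A..Z range, ord('D') − ord('A') = 3
'H': A..Z range, ord('H') − ord('A') = 7
'5': 0..9 range, 52 + ord('5') − ord('0') = 57
'U': A..Z range, ord('U') − ord('A') = 20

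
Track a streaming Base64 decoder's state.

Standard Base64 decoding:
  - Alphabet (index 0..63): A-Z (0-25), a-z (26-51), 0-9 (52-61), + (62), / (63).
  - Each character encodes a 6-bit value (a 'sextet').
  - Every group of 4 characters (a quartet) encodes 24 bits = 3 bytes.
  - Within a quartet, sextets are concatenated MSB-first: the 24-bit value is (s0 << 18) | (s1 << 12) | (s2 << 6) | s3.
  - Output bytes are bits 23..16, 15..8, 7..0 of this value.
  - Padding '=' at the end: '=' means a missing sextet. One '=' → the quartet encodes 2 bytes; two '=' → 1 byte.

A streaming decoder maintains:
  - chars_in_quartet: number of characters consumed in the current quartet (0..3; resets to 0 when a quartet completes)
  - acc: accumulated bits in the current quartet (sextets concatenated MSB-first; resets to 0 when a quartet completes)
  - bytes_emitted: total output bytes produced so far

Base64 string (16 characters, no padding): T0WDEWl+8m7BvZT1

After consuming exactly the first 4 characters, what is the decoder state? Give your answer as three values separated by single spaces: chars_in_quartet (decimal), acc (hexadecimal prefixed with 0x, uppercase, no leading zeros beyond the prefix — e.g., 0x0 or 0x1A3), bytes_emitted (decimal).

After char 0 ('T'=19): chars_in_quartet=1 acc=0x13 bytes_emitted=0
After char 1 ('0'=52): chars_in_quartet=2 acc=0x4F4 bytes_emitted=0
After char 2 ('W'=22): chars_in_quartet=3 acc=0x13D16 bytes_emitted=0
After char 3 ('D'=3): chars_in_quartet=4 acc=0x4F4583 -> emit 4F 45 83, reset; bytes_emitted=3

Answer: 0 0x0 3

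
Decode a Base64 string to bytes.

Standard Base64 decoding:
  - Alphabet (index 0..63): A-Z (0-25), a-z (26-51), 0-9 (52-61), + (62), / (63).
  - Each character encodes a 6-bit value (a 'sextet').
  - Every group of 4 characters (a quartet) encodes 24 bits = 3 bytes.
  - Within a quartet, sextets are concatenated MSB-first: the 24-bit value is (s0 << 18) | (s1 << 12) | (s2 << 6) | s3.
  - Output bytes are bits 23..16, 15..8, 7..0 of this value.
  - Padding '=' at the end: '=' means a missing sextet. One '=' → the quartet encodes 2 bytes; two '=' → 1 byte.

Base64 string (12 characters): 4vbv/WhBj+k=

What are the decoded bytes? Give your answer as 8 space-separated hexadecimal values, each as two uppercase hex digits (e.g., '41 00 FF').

Answer: E2 F6 EF FD 68 41 8F E9

Derivation:
After char 0 ('4'=56): chars_in_quartet=1 acc=0x38 bytes_emitted=0
After char 1 ('v'=47): chars_in_quartet=2 acc=0xE2F bytes_emitted=0
After char 2 ('b'=27): chars_in_quartet=3 acc=0x38BDB bytes_emitted=0
After char 3 ('v'=47): chars_in_quartet=4 acc=0xE2F6EF -> emit E2 F6 EF, reset; bytes_emitted=3
After char 4 ('/'=63): chars_in_quartet=1 acc=0x3F bytes_emitted=3
After char 5 ('W'=22): chars_in_quartet=2 acc=0xFD6 bytes_emitted=3
After char 6 ('h'=33): chars_in_quartet=3 acc=0x3F5A1 bytes_emitted=3
After char 7 ('B'=1): chars_in_quartet=4 acc=0xFD6841 -> emit FD 68 41, reset; bytes_emitted=6
After char 8 ('j'=35): chars_in_quartet=1 acc=0x23 bytes_emitted=6
After char 9 ('+'=62): chars_in_quartet=2 acc=0x8FE bytes_emitted=6
After char 10 ('k'=36): chars_in_quartet=3 acc=0x23FA4 bytes_emitted=6
Padding '=': partial quartet acc=0x23FA4 -> emit 8F E9; bytes_emitted=8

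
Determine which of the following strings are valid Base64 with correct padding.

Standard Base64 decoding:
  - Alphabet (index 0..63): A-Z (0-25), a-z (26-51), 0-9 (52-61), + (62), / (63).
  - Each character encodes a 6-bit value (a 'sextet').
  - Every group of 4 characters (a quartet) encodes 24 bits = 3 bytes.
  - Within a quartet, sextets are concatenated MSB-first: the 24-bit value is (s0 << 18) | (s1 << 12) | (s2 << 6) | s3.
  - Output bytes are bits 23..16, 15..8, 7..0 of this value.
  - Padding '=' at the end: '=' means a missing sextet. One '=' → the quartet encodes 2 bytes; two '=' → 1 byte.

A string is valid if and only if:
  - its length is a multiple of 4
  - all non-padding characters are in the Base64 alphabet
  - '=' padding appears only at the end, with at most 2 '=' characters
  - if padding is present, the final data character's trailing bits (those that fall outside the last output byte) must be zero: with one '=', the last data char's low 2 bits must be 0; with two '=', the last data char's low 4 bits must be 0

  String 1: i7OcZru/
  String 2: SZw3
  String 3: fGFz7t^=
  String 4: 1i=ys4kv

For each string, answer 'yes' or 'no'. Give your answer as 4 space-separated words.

Answer: yes yes no no

Derivation:
String 1: 'i7OcZru/' → valid
String 2: 'SZw3' → valid
String 3: 'fGFz7t^=' → invalid (bad char(s): ['^'])
String 4: '1i=ys4kv' → invalid (bad char(s): ['=']; '=' in middle)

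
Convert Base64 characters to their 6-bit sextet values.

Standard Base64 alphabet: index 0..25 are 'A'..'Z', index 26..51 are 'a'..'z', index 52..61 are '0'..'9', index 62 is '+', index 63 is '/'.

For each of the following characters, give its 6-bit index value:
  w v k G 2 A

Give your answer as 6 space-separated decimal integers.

Answer: 48 47 36 6 54 0

Derivation:
'w': a..z range, 26 + ord('w') − ord('a') = 48
'v': a..z range, 26 + ord('v') − ord('a') = 47
'k': a..z range, 26 + ord('k') − ord('a') = 36
'G': A..Z range, ord('G') − ord('A') = 6
'2': 0..9 range, 52 + ord('2') − ord('0') = 54
'A': A..Z range, ord('A') − ord('A') = 0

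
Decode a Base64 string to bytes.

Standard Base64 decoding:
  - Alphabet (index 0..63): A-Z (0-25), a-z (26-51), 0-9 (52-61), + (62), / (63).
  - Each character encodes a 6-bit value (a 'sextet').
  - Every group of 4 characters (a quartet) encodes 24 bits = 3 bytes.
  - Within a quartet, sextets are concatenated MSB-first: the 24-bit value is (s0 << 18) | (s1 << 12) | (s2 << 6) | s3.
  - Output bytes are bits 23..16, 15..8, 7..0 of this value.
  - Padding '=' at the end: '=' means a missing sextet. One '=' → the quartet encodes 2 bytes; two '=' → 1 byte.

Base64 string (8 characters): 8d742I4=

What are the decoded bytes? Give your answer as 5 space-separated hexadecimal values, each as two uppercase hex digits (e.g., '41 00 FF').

After char 0 ('8'=60): chars_in_quartet=1 acc=0x3C bytes_emitted=0
After char 1 ('d'=29): chars_in_quartet=2 acc=0xF1D bytes_emitted=0
After char 2 ('7'=59): chars_in_quartet=3 acc=0x3C77B bytes_emitted=0
After char 3 ('4'=56): chars_in_quartet=4 acc=0xF1DEF8 -> emit F1 DE F8, reset; bytes_emitted=3
After char 4 ('2'=54): chars_in_quartet=1 acc=0x36 bytes_emitted=3
After char 5 ('I'=8): chars_in_quartet=2 acc=0xD88 bytes_emitted=3
After char 6 ('4'=56): chars_in_quartet=3 acc=0x36238 bytes_emitted=3
Padding '=': partial quartet acc=0x36238 -> emit D8 8E; bytes_emitted=5

Answer: F1 DE F8 D8 8E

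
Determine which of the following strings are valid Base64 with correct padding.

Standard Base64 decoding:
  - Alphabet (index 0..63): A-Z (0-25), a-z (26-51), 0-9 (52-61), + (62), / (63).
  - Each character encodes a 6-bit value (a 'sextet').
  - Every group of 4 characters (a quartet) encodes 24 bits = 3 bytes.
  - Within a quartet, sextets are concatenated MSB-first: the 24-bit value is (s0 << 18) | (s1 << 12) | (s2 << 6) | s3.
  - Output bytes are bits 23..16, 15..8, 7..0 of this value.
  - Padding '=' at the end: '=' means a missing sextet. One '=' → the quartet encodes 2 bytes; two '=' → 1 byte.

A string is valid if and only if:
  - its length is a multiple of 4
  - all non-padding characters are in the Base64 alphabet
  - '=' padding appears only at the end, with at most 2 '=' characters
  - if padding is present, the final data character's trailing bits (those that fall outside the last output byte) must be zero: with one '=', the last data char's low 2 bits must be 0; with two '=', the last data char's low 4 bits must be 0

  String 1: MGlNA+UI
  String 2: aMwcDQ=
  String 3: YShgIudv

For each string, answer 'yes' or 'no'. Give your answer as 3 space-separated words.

String 1: 'MGlNA+UI' → valid
String 2: 'aMwcDQ=' → invalid (len=7 not mult of 4)
String 3: 'YShgIudv' → valid

Answer: yes no yes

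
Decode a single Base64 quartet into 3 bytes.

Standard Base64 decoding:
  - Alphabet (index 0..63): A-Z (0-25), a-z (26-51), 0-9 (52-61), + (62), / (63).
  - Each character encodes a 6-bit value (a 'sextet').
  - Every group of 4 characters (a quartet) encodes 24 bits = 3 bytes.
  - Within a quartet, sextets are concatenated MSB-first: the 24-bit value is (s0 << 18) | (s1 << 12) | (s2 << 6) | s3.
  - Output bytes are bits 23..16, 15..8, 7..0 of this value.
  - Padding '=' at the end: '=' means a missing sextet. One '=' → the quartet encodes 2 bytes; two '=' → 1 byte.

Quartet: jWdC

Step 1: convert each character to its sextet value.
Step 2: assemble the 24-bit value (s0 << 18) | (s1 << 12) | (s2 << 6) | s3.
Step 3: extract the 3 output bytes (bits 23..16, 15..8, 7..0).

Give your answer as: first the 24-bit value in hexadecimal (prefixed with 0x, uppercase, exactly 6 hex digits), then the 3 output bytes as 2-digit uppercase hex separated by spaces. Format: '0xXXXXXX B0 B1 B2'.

Answer: 0x8D6742 8D 67 42

Derivation:
Sextets: j=35, W=22, d=29, C=2
24-bit: (35<<18) | (22<<12) | (29<<6) | 2
      = 0x8C0000 | 0x016000 | 0x000740 | 0x000002
      = 0x8D6742
Bytes: (v>>16)&0xFF=8D, (v>>8)&0xFF=67, v&0xFF=42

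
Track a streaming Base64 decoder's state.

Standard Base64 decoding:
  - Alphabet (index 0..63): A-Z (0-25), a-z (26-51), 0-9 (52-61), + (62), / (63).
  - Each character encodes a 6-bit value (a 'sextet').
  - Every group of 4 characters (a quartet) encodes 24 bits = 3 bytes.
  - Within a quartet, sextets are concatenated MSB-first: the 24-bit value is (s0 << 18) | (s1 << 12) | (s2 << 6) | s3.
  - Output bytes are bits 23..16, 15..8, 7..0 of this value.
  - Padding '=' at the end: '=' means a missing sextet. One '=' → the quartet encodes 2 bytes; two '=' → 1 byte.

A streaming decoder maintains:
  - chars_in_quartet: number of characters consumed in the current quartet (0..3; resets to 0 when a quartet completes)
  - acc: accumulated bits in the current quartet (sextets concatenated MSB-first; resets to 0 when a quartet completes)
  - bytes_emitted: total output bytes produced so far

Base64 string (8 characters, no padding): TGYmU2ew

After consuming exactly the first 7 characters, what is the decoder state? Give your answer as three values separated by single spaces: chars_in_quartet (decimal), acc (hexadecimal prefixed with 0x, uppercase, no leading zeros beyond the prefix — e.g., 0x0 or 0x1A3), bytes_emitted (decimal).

Answer: 3 0x14D9E 3

Derivation:
After char 0 ('T'=19): chars_in_quartet=1 acc=0x13 bytes_emitted=0
After char 1 ('G'=6): chars_in_quartet=2 acc=0x4C6 bytes_emitted=0
After char 2 ('Y'=24): chars_in_quartet=3 acc=0x13198 bytes_emitted=0
After char 3 ('m'=38): chars_in_quartet=4 acc=0x4C6626 -> emit 4C 66 26, reset; bytes_emitted=3
After char 4 ('U'=20): chars_in_quartet=1 acc=0x14 bytes_emitted=3
After char 5 ('2'=54): chars_in_quartet=2 acc=0x536 bytes_emitted=3
After char 6 ('e'=30): chars_in_quartet=3 acc=0x14D9E bytes_emitted=3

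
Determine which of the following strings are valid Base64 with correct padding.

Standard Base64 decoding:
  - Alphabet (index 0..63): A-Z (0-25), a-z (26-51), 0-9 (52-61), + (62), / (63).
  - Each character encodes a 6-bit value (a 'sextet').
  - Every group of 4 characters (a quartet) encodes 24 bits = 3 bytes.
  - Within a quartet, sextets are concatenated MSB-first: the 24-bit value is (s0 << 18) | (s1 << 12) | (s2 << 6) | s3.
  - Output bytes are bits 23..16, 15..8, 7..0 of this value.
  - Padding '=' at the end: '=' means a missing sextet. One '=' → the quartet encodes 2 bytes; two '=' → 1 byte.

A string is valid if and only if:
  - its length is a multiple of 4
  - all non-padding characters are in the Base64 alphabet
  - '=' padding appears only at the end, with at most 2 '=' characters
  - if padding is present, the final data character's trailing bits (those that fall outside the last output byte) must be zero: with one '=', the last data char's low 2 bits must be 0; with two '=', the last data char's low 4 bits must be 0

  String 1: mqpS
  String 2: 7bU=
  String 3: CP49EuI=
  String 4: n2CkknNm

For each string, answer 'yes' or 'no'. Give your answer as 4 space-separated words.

String 1: 'mqpS' → valid
String 2: '7bU=' → valid
String 3: 'CP49EuI=' → valid
String 4: 'n2CkknNm' → valid

Answer: yes yes yes yes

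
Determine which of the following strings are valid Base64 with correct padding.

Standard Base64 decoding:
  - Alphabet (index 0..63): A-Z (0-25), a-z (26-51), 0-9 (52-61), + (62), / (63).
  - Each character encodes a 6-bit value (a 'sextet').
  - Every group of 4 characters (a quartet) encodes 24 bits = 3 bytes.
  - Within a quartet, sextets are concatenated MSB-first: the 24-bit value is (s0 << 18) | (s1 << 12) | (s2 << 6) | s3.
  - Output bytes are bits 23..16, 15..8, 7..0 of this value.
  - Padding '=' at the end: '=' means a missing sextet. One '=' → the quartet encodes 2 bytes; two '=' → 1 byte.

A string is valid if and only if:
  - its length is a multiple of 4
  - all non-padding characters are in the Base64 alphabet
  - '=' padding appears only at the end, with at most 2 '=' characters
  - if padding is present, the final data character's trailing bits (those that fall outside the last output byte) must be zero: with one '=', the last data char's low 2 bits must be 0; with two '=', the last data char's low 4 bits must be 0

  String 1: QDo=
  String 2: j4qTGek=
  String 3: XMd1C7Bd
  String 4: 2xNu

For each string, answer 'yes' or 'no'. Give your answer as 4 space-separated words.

Answer: yes yes yes yes

Derivation:
String 1: 'QDo=' → valid
String 2: 'j4qTGek=' → valid
String 3: 'XMd1C7Bd' → valid
String 4: '2xNu' → valid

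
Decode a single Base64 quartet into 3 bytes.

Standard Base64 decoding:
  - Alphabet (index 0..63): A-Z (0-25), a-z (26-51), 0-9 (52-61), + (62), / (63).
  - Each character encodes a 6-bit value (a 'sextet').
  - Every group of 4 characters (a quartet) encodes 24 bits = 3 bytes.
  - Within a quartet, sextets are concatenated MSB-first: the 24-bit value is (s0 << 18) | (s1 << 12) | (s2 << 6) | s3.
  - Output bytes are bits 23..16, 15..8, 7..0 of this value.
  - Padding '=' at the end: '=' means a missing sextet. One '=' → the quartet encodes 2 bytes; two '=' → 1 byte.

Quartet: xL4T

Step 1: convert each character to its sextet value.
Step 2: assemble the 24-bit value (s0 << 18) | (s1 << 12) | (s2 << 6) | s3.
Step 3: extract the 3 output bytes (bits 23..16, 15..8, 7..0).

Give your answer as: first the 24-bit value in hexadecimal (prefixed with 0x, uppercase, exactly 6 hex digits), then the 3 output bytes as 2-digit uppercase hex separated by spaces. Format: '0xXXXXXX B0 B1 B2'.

Answer: 0xC4BE13 C4 BE 13

Derivation:
Sextets: x=49, L=11, 4=56, T=19
24-bit: (49<<18) | (11<<12) | (56<<6) | 19
      = 0xC40000 | 0x00B000 | 0x000E00 | 0x000013
      = 0xC4BE13
Bytes: (v>>16)&0xFF=C4, (v>>8)&0xFF=BE, v&0xFF=13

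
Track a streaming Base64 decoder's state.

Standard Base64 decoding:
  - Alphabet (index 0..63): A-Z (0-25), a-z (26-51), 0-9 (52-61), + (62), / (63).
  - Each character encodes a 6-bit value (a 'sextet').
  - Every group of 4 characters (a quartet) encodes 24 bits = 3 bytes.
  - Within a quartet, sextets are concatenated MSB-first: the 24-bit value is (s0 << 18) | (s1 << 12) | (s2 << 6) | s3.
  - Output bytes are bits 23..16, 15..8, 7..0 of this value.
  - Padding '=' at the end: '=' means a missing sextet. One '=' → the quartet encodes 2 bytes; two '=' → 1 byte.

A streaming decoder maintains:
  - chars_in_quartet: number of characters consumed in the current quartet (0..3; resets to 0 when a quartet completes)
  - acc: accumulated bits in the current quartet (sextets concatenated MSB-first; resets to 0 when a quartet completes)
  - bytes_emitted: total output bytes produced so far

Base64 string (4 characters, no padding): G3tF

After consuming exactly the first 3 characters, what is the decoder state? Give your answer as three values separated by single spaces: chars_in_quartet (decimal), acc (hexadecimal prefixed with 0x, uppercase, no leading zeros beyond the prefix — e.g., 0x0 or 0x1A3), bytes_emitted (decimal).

Answer: 3 0x6DED 0

Derivation:
After char 0 ('G'=6): chars_in_quartet=1 acc=0x6 bytes_emitted=0
After char 1 ('3'=55): chars_in_quartet=2 acc=0x1B7 bytes_emitted=0
After char 2 ('t'=45): chars_in_quartet=3 acc=0x6DED bytes_emitted=0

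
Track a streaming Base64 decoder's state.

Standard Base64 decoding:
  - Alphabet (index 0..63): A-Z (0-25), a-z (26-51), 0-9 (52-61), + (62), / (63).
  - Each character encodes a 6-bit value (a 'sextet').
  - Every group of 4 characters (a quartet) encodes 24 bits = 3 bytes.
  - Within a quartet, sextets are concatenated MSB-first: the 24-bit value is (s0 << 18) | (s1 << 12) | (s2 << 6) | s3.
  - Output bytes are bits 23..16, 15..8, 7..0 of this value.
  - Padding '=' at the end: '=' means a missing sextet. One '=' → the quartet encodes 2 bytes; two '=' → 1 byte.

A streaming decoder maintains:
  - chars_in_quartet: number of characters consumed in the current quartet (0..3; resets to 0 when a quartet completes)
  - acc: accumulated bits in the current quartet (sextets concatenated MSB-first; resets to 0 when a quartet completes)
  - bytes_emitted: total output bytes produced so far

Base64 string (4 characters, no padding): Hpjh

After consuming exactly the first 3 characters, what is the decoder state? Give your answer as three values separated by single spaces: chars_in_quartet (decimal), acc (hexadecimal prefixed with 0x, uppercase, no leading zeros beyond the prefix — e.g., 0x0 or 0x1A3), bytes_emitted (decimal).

Answer: 3 0x7A63 0

Derivation:
After char 0 ('H'=7): chars_in_quartet=1 acc=0x7 bytes_emitted=0
After char 1 ('p'=41): chars_in_quartet=2 acc=0x1E9 bytes_emitted=0
After char 2 ('j'=35): chars_in_quartet=3 acc=0x7A63 bytes_emitted=0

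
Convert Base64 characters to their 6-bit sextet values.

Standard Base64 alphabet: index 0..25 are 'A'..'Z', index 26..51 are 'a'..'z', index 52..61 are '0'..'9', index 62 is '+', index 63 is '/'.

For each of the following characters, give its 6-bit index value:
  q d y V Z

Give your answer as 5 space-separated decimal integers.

'q': a..z range, 26 + ord('q') − ord('a') = 42
'd': a..z range, 26 + ord('d') − ord('a') = 29
'y': a..z range, 26 + ord('y') − ord('a') = 50
'V': A..Z range, ord('V') − ord('A') = 21
'Z': A..Z range, ord('Z') − ord('A') = 25

Answer: 42 29 50 21 25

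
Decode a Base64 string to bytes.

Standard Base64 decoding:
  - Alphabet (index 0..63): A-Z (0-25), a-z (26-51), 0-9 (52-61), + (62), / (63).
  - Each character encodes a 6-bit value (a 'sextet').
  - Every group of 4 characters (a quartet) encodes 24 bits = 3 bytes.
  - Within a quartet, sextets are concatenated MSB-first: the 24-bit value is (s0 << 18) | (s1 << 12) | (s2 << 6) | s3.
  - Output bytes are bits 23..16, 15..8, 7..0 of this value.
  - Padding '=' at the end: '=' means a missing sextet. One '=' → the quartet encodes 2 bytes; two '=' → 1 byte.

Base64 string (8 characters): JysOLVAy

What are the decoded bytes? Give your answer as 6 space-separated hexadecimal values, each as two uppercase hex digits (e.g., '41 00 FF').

Answer: 27 2B 0E 2D 50 32

Derivation:
After char 0 ('J'=9): chars_in_quartet=1 acc=0x9 bytes_emitted=0
After char 1 ('y'=50): chars_in_quartet=2 acc=0x272 bytes_emitted=0
After char 2 ('s'=44): chars_in_quartet=3 acc=0x9CAC bytes_emitted=0
After char 3 ('O'=14): chars_in_quartet=4 acc=0x272B0E -> emit 27 2B 0E, reset; bytes_emitted=3
After char 4 ('L'=11): chars_in_quartet=1 acc=0xB bytes_emitted=3
After char 5 ('V'=21): chars_in_quartet=2 acc=0x2D5 bytes_emitted=3
After char 6 ('A'=0): chars_in_quartet=3 acc=0xB540 bytes_emitted=3
After char 7 ('y'=50): chars_in_quartet=4 acc=0x2D5032 -> emit 2D 50 32, reset; bytes_emitted=6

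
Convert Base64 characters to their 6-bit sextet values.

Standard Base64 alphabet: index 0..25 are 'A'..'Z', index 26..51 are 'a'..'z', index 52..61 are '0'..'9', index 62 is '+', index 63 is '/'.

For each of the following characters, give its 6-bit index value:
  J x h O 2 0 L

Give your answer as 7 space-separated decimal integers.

Answer: 9 49 33 14 54 52 11

Derivation:
'J': A..Z range, ord('J') − ord('A') = 9
'x': a..z range, 26 + ord('x') − ord('a') = 49
'h': a..z range, 26 + ord('h') − ord('a') = 33
'O': A..Z range, ord('O') − ord('A') = 14
'2': 0..9 range, 52 + ord('2') − ord('0') = 54
'0': 0..9 range, 52 + ord('0') − ord('0') = 52
'L': A..Z range, ord('L') − ord('A') = 11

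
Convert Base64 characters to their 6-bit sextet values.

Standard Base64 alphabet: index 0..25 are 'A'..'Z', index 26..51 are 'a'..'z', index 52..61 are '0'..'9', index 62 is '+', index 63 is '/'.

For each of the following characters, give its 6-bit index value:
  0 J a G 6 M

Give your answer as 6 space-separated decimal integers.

'0': 0..9 range, 52 + ord('0') − ord('0') = 52
'J': A..Z range, ord('J') − ord('A') = 9
'a': a..z range, 26 + ord('a') − ord('a') = 26
'G': A..Z range, ord('G') − ord('A') = 6
'6': 0..9 range, 52 + ord('6') − ord('0') = 58
'M': A..Z range, ord('M') − ord('A') = 12

Answer: 52 9 26 6 58 12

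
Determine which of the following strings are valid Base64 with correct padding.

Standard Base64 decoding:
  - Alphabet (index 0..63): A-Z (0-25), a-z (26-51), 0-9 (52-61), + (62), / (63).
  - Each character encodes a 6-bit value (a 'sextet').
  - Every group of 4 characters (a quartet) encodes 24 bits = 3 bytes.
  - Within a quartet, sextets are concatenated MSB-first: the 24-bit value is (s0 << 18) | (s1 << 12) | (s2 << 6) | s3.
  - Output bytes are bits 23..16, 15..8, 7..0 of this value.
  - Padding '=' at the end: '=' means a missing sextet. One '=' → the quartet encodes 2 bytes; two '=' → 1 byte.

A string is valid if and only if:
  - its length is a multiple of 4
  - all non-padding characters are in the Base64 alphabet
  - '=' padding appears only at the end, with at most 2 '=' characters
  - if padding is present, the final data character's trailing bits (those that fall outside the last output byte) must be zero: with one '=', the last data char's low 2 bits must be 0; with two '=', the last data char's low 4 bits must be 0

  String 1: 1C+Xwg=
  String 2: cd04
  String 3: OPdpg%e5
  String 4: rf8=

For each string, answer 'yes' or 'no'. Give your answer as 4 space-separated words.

Answer: no yes no yes

Derivation:
String 1: '1C+Xwg=' → invalid (len=7 not mult of 4)
String 2: 'cd04' → valid
String 3: 'OPdpg%e5' → invalid (bad char(s): ['%'])
String 4: 'rf8=' → valid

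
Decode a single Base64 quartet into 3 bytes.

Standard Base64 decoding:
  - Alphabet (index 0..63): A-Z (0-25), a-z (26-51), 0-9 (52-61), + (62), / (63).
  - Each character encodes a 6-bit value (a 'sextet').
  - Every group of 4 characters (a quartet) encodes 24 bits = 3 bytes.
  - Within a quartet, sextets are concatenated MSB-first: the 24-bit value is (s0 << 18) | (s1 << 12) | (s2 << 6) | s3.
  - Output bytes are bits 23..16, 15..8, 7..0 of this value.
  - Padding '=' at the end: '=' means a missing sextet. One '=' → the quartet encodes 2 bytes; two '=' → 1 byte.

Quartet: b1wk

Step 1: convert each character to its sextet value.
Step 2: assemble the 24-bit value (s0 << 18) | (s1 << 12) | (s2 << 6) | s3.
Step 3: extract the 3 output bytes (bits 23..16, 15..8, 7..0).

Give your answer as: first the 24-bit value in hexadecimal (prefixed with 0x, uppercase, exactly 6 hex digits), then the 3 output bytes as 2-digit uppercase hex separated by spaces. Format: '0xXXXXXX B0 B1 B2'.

Sextets: b=27, 1=53, w=48, k=36
24-bit: (27<<18) | (53<<12) | (48<<6) | 36
      = 0x6C0000 | 0x035000 | 0x000C00 | 0x000024
      = 0x6F5C24
Bytes: (v>>16)&0xFF=6F, (v>>8)&0xFF=5C, v&0xFF=24

Answer: 0x6F5C24 6F 5C 24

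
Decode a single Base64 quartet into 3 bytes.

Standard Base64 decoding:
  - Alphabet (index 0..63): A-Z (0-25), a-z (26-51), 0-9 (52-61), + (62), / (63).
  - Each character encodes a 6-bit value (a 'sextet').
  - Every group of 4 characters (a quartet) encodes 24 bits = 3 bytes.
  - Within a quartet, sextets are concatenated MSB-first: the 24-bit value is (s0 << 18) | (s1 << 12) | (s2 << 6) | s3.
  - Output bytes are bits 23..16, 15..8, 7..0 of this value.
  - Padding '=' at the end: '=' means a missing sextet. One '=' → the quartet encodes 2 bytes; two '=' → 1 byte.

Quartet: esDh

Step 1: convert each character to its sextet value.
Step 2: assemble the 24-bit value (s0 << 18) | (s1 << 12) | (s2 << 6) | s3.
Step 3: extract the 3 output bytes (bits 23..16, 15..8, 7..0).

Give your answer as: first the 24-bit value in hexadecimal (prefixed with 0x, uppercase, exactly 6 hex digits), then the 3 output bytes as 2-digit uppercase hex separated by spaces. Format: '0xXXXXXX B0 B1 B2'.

Answer: 0x7AC0E1 7A C0 E1

Derivation:
Sextets: e=30, s=44, D=3, h=33
24-bit: (30<<18) | (44<<12) | (3<<6) | 33
      = 0x780000 | 0x02C000 | 0x0000C0 | 0x000021
      = 0x7AC0E1
Bytes: (v>>16)&0xFF=7A, (v>>8)&0xFF=C0, v&0xFF=E1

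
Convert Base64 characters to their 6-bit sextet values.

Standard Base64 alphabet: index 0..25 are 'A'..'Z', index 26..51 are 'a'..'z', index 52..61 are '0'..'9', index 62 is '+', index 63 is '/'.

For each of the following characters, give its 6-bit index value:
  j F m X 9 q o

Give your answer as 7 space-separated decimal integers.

'j': a..z range, 26 + ord('j') − ord('a') = 35
'F': A..Z range, ord('F') − ord('A') = 5
'm': a..z range, 26 + ord('m') − ord('a') = 38
'X': A..Z range, ord('X') − ord('A') = 23
'9': 0..9 range, 52 + ord('9') − ord('0') = 61
'q': a..z range, 26 + ord('q') − ord('a') = 42
'o': a..z range, 26 + ord('o') − ord('a') = 40

Answer: 35 5 38 23 61 42 40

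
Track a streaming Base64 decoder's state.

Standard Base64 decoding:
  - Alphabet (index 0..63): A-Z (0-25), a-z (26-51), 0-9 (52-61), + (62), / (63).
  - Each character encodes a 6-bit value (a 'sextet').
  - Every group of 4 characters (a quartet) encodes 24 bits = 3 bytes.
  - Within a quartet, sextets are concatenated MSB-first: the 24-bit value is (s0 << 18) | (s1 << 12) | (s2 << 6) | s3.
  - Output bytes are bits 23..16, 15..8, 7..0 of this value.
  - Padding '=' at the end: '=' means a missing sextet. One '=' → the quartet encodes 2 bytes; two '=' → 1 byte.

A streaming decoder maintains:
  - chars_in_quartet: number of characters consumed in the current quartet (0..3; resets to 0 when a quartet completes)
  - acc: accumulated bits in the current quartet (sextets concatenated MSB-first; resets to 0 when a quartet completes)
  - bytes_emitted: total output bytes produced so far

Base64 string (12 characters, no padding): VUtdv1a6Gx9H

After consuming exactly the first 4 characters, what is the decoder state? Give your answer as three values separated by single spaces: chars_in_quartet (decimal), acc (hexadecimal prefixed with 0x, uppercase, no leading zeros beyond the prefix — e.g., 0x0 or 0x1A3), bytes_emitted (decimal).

Answer: 0 0x0 3

Derivation:
After char 0 ('V'=21): chars_in_quartet=1 acc=0x15 bytes_emitted=0
After char 1 ('U'=20): chars_in_quartet=2 acc=0x554 bytes_emitted=0
After char 2 ('t'=45): chars_in_quartet=3 acc=0x1552D bytes_emitted=0
After char 3 ('d'=29): chars_in_quartet=4 acc=0x554B5D -> emit 55 4B 5D, reset; bytes_emitted=3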